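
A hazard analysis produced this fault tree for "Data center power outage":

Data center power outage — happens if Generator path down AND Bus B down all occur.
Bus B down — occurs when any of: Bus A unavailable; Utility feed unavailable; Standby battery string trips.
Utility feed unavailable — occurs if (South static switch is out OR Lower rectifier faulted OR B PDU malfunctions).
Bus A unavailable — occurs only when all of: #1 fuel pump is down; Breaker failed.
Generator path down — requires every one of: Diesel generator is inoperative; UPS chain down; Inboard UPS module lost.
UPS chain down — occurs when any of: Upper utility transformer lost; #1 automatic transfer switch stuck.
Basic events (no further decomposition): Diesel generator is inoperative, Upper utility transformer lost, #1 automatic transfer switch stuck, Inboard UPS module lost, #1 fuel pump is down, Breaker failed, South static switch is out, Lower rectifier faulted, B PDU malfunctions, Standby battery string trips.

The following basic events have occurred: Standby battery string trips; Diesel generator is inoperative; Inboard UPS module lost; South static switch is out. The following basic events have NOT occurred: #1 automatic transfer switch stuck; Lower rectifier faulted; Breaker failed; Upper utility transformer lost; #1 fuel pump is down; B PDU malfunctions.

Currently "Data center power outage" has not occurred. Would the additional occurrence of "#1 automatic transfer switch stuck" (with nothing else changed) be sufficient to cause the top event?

Yes

Counterfactual: set "#1 automatic transfer switch stuck" to occurred.
UPS chain down [OR]: Upper utility transformer lost=not, #1 automatic transfer switch stuck=occurs → at least one input occurs → occurs.
Generator path down [AND]: Diesel generator is inoperative=occurs, UPS chain down=occurs, Inboard UPS module lost=occurs → all inputs occur → occurs.
Bus A unavailable [AND]: #1 fuel pump is down=not, Breaker failed=not → not all inputs occur → does not occur.
Utility feed unavailable [OR]: South static switch is out=occurs, Lower rectifier faulted=not, B PDU malfunctions=not → at least one input occurs → occurs.
Bus B down [OR]: Bus A unavailable=not, Utility feed unavailable=occurs, Standby battery string trips=occurs → at least one input occurs → occurs.
Data center power outage [AND]: Generator path down=occurs, Bus B down=occurs → all inputs occur → occurs.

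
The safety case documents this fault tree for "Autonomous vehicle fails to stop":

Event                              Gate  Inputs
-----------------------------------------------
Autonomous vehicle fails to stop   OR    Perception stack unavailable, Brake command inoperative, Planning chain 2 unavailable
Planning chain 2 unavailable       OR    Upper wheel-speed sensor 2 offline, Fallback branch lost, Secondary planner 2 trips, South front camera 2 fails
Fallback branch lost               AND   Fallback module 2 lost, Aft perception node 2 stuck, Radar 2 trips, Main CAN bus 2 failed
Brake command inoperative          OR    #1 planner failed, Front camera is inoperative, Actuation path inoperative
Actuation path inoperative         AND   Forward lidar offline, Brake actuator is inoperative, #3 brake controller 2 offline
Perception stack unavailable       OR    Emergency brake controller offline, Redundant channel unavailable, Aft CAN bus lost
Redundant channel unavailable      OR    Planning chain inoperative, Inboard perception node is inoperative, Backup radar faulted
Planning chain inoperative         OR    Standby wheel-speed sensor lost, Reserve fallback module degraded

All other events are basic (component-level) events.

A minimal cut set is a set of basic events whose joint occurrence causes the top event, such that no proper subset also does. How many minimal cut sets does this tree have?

Planning chain inoperative [OR]: union of children's cut sets → 2 cut set(s).
Redundant channel unavailable [OR]: union of children's cut sets → 4 cut set(s).
Perception stack unavailable [OR]: union of children's cut sets → 6 cut set(s).
Actuation path inoperative [AND]: one cut set from each child combined → 1 × 1 × 1 = 1 cut set(s).
Brake command inoperative [OR]: union of children's cut sets → 3 cut set(s).
Fallback branch lost [AND]: one cut set from each child combined → 1 × 1 × 1 × 1 = 1 cut set(s).
Planning chain 2 unavailable [OR]: union of children's cut sets → 4 cut set(s).
Autonomous vehicle fails to stop [OR]: union of children's cut sets → 13 cut set(s).

13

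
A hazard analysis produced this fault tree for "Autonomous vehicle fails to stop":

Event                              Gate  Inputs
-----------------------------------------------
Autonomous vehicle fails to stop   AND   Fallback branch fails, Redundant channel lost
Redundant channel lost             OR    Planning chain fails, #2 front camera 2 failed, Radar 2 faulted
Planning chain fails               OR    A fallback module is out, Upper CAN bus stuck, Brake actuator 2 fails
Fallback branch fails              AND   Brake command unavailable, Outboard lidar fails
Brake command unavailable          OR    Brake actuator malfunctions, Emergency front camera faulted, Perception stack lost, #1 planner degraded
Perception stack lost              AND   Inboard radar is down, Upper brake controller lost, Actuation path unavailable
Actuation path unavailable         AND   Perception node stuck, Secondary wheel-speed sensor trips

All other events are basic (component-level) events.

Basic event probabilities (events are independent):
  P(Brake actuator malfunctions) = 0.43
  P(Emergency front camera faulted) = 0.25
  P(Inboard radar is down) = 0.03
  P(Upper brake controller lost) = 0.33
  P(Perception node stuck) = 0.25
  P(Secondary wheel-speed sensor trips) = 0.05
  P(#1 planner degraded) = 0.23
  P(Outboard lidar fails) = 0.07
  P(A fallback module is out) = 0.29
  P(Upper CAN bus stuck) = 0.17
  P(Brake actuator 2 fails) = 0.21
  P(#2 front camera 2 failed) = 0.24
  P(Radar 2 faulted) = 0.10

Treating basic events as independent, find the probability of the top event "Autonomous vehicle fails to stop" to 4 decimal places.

0.0320

P(Actuation path unavailable) [AND] = 0.25 × 0.05 = 0.012500
P(Perception stack lost) [AND] = 0.03 × 0.33 × 0.012500 = 0.000124
P(Brake command unavailable) [OR] = 1 − (1−0.43) × (1−0.25) × (1−0.000124) × (1−0.23) = 0.670866
P(Fallback branch fails) [AND] = 0.670866 × 0.07 = 0.046961
P(Planning chain fails) [OR] = 1 − (1−0.29) × (1−0.17) × (1−0.21) = 0.534453
P(Redundant channel lost) [OR] = 1 − (1−0.534453) × (1−0.24) × (1−0.10) = 0.681566
P(Autonomous vehicle fails to stop) [AND] = 0.046961 × 0.681566 = 0.032007
Rounded to 4 decimal places: P(Autonomous vehicle fails to stop) ≈ 0.0320.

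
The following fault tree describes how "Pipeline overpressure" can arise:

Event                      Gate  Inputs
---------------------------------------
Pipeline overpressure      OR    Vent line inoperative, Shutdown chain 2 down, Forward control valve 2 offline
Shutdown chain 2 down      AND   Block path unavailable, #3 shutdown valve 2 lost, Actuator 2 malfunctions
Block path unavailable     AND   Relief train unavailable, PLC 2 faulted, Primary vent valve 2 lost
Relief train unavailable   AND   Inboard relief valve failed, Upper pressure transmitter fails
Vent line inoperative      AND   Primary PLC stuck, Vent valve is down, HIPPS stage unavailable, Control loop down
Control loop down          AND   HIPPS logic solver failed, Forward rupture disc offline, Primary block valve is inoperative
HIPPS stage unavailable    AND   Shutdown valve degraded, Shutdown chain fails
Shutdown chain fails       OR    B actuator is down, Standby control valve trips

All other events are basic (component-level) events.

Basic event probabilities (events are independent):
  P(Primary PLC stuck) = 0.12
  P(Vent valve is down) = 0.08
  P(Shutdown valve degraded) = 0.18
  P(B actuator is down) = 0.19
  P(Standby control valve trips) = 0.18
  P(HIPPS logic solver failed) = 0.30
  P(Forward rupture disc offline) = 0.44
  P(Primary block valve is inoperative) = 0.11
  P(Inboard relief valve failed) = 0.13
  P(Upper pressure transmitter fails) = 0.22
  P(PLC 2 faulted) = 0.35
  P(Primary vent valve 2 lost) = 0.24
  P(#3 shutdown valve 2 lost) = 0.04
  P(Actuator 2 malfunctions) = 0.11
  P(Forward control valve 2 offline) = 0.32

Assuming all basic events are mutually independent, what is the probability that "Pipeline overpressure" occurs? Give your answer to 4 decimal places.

P(Shutdown chain fails) [OR] = 1 − (1−0.19) × (1−0.18) = 0.335800
P(HIPPS stage unavailable) [AND] = 0.18 × 0.335800 = 0.060444
P(Control loop down) [AND] = 0.30 × 0.44 × 0.11 = 0.014520
P(Vent line inoperative) [AND] = 0.12 × 0.08 × 0.060444 × 0.014520 = 0.000008
P(Relief train unavailable) [AND] = 0.13 × 0.22 = 0.028600
P(Block path unavailable) [AND] = 0.028600 × 0.35 × 0.24 = 0.002402
P(Shutdown chain 2 down) [AND] = 0.002402 × 0.04 × 0.11 = 0.000011
P(Pipeline overpressure) [OR] = 1 − (1−0.000008) × (1−0.000011) × (1−0.32) = 0.320013
Rounded to 4 decimal places: P(Pipeline overpressure) ≈ 0.3200.

0.3200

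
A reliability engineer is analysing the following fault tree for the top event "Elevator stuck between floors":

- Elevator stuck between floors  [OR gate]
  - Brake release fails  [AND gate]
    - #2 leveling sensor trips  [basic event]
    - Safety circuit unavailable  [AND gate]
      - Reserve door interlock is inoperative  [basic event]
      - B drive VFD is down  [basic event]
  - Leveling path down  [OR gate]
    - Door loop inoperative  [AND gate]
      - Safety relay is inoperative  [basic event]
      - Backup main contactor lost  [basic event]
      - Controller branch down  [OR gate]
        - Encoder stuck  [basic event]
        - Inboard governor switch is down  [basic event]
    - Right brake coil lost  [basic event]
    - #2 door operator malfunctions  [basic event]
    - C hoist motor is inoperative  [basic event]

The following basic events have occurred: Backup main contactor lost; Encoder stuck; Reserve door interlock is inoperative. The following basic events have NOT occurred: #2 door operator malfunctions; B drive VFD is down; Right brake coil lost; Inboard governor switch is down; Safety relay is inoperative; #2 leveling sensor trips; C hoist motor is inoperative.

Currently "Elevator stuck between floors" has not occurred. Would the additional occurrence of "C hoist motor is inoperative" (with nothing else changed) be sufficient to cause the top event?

Yes

Counterfactual: set "C hoist motor is inoperative" to occurred.
Safety circuit unavailable [AND]: Reserve door interlock is inoperative=occurs, B drive VFD is down=not → not all inputs occur → does not occur.
Brake release fails [AND]: #2 leveling sensor trips=not, Safety circuit unavailable=not → not all inputs occur → does not occur.
Controller branch down [OR]: Encoder stuck=occurs, Inboard governor switch is down=not → at least one input occurs → occurs.
Door loop inoperative [AND]: Safety relay is inoperative=not, Backup main contactor lost=occurs, Controller branch down=occurs → not all inputs occur → does not occur.
Leveling path down [OR]: Door loop inoperative=not, Right brake coil lost=not, #2 door operator malfunctions=not, C hoist motor is inoperative=occurs → at least one input occurs → occurs.
Elevator stuck between floors [OR]: Brake release fails=not, Leveling path down=occurs → at least one input occurs → occurs.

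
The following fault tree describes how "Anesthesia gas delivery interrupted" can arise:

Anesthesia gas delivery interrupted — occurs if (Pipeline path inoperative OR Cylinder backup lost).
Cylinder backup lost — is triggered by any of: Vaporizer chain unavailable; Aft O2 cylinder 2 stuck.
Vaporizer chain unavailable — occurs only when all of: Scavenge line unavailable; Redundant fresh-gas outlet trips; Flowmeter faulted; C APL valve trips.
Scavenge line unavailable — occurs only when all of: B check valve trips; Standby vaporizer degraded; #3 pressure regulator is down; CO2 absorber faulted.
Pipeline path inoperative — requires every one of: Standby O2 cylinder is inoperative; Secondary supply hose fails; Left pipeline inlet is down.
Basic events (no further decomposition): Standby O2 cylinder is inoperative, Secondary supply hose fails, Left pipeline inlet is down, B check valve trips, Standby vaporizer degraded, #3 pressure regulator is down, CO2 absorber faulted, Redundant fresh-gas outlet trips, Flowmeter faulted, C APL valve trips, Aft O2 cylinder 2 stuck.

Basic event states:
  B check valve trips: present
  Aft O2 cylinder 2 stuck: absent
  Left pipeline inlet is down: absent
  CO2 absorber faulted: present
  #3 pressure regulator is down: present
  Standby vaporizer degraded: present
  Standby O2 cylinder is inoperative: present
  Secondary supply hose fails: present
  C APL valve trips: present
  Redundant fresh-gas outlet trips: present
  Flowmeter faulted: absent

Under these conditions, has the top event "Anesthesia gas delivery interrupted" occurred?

No

Pipeline path inoperative [AND]: Standby O2 cylinder is inoperative=occurs, Secondary supply hose fails=occurs, Left pipeline inlet is down=not → not all inputs occur → does not occur.
Scavenge line unavailable [AND]: B check valve trips=occurs, Standby vaporizer degraded=occurs, #3 pressure regulator is down=occurs, CO2 absorber faulted=occurs → all inputs occur → occurs.
Vaporizer chain unavailable [AND]: Scavenge line unavailable=occurs, Redundant fresh-gas outlet trips=occurs, Flowmeter faulted=not, C APL valve trips=occurs → not all inputs occur → does not occur.
Cylinder backup lost [OR]: Vaporizer chain unavailable=not, Aft O2 cylinder 2 stuck=not → no input occurs → does not occur.
Anesthesia gas delivery interrupted [OR]: Pipeline path inoperative=not, Cylinder backup lost=not → no input occurs → does not occur.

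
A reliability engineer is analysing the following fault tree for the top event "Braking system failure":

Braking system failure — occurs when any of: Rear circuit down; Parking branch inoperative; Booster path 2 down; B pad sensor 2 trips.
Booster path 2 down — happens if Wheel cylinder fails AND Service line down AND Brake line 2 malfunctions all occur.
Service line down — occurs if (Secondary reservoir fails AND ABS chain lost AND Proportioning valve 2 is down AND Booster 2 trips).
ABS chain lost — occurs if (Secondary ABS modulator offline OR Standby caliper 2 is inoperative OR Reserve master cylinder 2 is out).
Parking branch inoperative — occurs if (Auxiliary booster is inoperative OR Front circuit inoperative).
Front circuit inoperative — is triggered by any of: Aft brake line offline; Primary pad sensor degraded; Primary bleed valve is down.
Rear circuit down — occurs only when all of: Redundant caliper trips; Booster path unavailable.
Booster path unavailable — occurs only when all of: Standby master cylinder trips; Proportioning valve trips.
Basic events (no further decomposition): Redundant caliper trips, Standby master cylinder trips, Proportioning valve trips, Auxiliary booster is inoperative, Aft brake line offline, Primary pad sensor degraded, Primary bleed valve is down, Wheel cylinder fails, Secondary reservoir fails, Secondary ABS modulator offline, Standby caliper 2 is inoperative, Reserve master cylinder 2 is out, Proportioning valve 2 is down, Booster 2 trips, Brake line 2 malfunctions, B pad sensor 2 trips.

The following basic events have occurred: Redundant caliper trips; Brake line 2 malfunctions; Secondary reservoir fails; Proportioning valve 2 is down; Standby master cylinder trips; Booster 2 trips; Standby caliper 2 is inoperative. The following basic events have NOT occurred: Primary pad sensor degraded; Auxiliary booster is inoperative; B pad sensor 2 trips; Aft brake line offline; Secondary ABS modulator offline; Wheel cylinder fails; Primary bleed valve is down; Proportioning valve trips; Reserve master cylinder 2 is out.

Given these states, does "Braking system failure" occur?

Booster path unavailable [AND]: Standby master cylinder trips=occurs, Proportioning valve trips=not → not all inputs occur → does not occur.
Rear circuit down [AND]: Redundant caliper trips=occurs, Booster path unavailable=not → not all inputs occur → does not occur.
Front circuit inoperative [OR]: Aft brake line offline=not, Primary pad sensor degraded=not, Primary bleed valve is down=not → no input occurs → does not occur.
Parking branch inoperative [OR]: Auxiliary booster is inoperative=not, Front circuit inoperative=not → no input occurs → does not occur.
ABS chain lost [OR]: Secondary ABS modulator offline=not, Standby caliper 2 is inoperative=occurs, Reserve master cylinder 2 is out=not → at least one input occurs → occurs.
Service line down [AND]: Secondary reservoir fails=occurs, ABS chain lost=occurs, Proportioning valve 2 is down=occurs, Booster 2 trips=occurs → all inputs occur → occurs.
Booster path 2 down [AND]: Wheel cylinder fails=not, Service line down=occurs, Brake line 2 malfunctions=occurs → not all inputs occur → does not occur.
Braking system failure [OR]: Rear circuit down=not, Parking branch inoperative=not, Booster path 2 down=not, B pad sensor 2 trips=not → no input occurs → does not occur.

No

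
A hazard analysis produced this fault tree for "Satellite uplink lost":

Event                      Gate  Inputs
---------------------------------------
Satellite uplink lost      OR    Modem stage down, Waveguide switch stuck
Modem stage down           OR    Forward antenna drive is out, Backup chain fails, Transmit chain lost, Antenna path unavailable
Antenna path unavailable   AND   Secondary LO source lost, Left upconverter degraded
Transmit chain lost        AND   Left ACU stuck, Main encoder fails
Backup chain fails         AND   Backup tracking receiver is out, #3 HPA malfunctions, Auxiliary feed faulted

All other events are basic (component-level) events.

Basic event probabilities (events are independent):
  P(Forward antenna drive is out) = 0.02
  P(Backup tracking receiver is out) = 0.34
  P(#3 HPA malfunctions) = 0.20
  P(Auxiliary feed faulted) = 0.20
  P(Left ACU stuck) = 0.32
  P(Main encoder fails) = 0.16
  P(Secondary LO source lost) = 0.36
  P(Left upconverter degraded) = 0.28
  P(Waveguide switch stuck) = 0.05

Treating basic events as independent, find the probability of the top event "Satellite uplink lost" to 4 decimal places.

P(Backup chain fails) [AND] = 0.34 × 0.20 × 0.20 = 0.013600
P(Transmit chain lost) [AND] = 0.32 × 0.16 = 0.051200
P(Antenna path unavailable) [AND] = 0.36 × 0.28 = 0.100800
P(Modem stage down) [OR] = 1 − (1−0.02) × (1−0.013600) × (1−0.051200) × (1−0.100800) = 0.175273
P(Satellite uplink lost) [OR] = 1 − (1−0.175273) × (1−0.05) = 0.216509
Rounded to 4 decimal places: P(Satellite uplink lost) ≈ 0.2165.

0.2165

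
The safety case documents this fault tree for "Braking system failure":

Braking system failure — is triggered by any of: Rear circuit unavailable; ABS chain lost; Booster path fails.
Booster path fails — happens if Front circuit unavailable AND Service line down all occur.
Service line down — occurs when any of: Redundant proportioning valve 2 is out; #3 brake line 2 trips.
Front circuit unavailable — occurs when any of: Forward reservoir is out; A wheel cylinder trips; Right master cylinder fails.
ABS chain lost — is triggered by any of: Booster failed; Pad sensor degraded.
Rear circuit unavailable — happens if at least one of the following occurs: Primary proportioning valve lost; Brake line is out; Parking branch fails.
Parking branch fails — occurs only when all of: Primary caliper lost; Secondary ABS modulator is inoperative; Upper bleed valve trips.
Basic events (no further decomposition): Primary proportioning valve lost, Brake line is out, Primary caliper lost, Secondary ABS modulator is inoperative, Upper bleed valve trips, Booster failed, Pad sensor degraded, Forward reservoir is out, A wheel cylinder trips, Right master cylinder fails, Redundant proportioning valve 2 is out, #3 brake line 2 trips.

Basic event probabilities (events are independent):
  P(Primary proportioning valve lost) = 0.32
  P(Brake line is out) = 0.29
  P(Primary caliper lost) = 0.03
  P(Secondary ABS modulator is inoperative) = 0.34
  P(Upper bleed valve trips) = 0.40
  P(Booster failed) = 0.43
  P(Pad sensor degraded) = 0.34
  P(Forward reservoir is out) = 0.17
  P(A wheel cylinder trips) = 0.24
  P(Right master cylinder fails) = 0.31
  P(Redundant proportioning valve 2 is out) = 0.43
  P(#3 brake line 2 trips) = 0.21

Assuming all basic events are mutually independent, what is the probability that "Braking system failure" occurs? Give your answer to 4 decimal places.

P(Parking branch fails) [AND] = 0.03 × 0.34 × 0.40 = 0.004080
P(Rear circuit unavailable) [OR] = 1 − (1−0.32) × (1−0.29) × (1−0.004080) = 0.519170
P(ABS chain lost) [OR] = 1 − (1−0.43) × (1−0.34) = 0.623800
P(Front circuit unavailable) [OR] = 1 − (1−0.17) × (1−0.24) × (1−0.31) = 0.564748
P(Service line down) [OR] = 1 − (1−0.43) × (1−0.21) = 0.549700
P(Booster path fails) [AND] = 0.564748 × 0.549700 = 0.310442
P(Braking system failure) [OR] = 1 − (1−0.519170) × (1−0.623800) × (1−0.310442) = 0.875267
Rounded to 4 decimal places: P(Braking system failure) ≈ 0.8753.

0.8753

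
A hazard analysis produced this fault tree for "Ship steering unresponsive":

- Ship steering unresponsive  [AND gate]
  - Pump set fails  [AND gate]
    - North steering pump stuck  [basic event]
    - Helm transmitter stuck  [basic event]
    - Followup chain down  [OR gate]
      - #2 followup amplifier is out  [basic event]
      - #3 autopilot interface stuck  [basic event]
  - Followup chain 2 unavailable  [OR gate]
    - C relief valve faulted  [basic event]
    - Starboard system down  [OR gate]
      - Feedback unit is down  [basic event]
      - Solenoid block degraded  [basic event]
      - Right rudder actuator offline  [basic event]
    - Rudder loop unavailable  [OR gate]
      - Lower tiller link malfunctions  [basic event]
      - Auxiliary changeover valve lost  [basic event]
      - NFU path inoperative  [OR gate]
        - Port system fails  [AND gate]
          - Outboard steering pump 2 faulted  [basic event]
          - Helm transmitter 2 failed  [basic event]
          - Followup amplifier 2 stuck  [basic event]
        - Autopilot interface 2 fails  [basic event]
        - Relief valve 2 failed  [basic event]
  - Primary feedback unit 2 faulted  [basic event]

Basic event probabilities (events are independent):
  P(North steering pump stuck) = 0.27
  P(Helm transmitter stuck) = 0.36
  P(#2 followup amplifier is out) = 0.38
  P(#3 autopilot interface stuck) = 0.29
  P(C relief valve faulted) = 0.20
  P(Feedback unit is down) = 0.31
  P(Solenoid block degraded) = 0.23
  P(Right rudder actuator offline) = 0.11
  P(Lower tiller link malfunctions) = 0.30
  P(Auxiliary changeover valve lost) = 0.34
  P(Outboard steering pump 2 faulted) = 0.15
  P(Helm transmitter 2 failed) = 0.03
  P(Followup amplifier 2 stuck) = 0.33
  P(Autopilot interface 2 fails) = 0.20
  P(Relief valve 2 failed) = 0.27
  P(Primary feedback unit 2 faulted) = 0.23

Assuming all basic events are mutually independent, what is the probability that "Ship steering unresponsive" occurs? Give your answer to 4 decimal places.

P(Followup chain down) [OR] = 1 − (1−0.38) × (1−0.29) = 0.559800
P(Pump set fails) [AND] = 0.27 × 0.36 × 0.559800 = 0.054413
P(Starboard system down) [OR] = 1 − (1−0.31) × (1−0.23) × (1−0.11) = 0.527143
P(Port system fails) [AND] = 0.15 × 0.03 × 0.33 = 0.001485
P(NFU path inoperative) [OR] = 1 − (1−0.001485) × (1−0.20) × (1−0.27) = 0.416867
P(Rudder loop unavailable) [OR] = 1 − (1−0.30) × (1−0.34) × (1−0.416867) = 0.730593
P(Followup chain 2 unavailable) [OR] = 1 − (1−0.20) × (1−0.527143) × (1−0.730593) = 0.898087
P(Ship steering unresponsive) [AND] = 0.054413 × 0.898087 × 0.23 = 0.011240
Rounded to 4 decimal places: P(Ship steering unresponsive) ≈ 0.0112.

0.0112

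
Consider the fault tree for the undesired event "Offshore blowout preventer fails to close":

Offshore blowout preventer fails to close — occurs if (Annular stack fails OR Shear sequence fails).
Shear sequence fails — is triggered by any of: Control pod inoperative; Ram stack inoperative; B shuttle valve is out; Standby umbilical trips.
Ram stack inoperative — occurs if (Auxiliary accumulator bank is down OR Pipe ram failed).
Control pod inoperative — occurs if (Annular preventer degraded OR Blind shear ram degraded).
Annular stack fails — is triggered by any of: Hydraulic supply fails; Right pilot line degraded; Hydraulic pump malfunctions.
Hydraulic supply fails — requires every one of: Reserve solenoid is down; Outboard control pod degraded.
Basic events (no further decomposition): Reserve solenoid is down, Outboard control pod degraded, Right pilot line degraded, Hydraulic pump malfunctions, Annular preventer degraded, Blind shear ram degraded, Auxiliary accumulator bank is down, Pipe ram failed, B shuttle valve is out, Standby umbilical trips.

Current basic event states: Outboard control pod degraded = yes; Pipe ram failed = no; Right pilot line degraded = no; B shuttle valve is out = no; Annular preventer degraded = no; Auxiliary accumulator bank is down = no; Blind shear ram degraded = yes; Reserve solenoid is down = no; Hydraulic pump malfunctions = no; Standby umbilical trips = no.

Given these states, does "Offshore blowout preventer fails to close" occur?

Yes

Hydraulic supply fails [AND]: Reserve solenoid is down=not, Outboard control pod degraded=occurs → not all inputs occur → does not occur.
Annular stack fails [OR]: Hydraulic supply fails=not, Right pilot line degraded=not, Hydraulic pump malfunctions=not → no input occurs → does not occur.
Control pod inoperative [OR]: Annular preventer degraded=not, Blind shear ram degraded=occurs → at least one input occurs → occurs.
Ram stack inoperative [OR]: Auxiliary accumulator bank is down=not, Pipe ram failed=not → no input occurs → does not occur.
Shear sequence fails [OR]: Control pod inoperative=occurs, Ram stack inoperative=not, B shuttle valve is out=not, Standby umbilical trips=not → at least one input occurs → occurs.
Offshore blowout preventer fails to close [OR]: Annular stack fails=not, Shear sequence fails=occurs → at least one input occurs → occurs.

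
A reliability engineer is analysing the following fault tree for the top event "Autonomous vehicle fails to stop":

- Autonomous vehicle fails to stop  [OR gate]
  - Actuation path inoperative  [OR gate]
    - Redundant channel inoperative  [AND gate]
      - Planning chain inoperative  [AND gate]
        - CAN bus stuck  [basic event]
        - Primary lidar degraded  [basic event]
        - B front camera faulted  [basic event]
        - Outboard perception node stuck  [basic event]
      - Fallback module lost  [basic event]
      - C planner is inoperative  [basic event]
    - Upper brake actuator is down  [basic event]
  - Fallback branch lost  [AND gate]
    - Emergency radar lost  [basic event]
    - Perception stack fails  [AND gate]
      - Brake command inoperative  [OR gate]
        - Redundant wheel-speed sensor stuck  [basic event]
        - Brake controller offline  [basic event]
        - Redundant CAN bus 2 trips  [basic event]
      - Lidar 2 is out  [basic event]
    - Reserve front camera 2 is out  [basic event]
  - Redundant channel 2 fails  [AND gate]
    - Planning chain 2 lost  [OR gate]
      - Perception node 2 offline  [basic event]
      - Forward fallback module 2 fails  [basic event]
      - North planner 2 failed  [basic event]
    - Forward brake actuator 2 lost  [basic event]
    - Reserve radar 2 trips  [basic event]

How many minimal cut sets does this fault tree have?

Planning chain inoperative [AND]: one cut set from each child combined → 1 × 1 × 1 × 1 = 1 cut set(s).
Redundant channel inoperative [AND]: one cut set from each child combined → 1 × 1 × 1 = 1 cut set(s).
Actuation path inoperative [OR]: union of children's cut sets → 2 cut set(s).
Brake command inoperative [OR]: union of children's cut sets → 3 cut set(s).
Perception stack fails [AND]: one cut set from each child combined → 3 × 1 = 3 cut set(s).
Fallback branch lost [AND]: one cut set from each child combined → 1 × 3 × 1 = 3 cut set(s).
Planning chain 2 lost [OR]: union of children's cut sets → 3 cut set(s).
Redundant channel 2 fails [AND]: one cut set from each child combined → 3 × 1 × 1 = 3 cut set(s).
Autonomous vehicle fails to stop [OR]: union of children's cut sets → 8 cut set(s).
Minimal cut sets: {B front camera faulted, C planner is inoperative, CAN bus stuck, Fallback module lost, Outboard perception node stuck, Primary lidar degraded}; {Upper brake actuator is down}; {Emergency radar lost, Lidar 2 is out, Redundant wheel-speed sensor stuck, Reserve front camera 2 is out}; {Brake controller offline, Emergency radar lost, Lidar 2 is out, Reserve front camera 2 is out}; {Emergency radar lost, Lidar 2 is out, Redundant CAN bus 2 trips, Reserve front camera 2 is out}; {Forward brake actuator 2 lost, Perception node 2 offline, Reserve radar 2 trips}; {Forward brake actuator 2 lost, Forward fallback module 2 fails, Reserve radar 2 trips}; {Forward brake actuator 2 lost, North planner 2 failed, Reserve radar 2 trips}.

8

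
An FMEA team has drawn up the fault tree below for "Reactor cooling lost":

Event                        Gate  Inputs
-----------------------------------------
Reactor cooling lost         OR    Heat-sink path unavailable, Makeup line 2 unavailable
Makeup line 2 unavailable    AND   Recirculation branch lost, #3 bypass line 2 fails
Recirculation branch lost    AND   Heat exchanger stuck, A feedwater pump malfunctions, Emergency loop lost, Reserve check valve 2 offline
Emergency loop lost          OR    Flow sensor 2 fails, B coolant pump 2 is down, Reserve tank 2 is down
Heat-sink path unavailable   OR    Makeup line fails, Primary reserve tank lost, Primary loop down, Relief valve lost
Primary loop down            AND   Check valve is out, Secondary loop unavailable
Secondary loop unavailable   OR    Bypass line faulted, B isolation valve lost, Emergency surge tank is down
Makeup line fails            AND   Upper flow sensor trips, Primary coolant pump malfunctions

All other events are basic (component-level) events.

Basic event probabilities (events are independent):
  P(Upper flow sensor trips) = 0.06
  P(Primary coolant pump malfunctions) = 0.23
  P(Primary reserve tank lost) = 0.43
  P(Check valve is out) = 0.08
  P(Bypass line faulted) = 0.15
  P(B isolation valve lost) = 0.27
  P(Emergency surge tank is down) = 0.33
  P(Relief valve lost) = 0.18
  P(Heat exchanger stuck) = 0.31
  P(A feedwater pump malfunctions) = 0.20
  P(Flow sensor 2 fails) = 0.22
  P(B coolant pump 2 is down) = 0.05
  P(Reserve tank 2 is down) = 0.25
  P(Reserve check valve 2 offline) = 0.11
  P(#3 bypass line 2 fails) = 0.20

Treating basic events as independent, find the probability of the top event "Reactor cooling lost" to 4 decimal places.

0.5609

P(Makeup line fails) [AND] = 0.06 × 0.23 = 0.013800
P(Secondary loop unavailable) [OR] = 1 − (1−0.15) × (1−0.27) × (1−0.33) = 0.584265
P(Primary loop down) [AND] = 0.08 × 0.584265 = 0.046741
P(Heat-sink path unavailable) [OR] = 1 − (1−0.013800) × (1−0.43) × (1−0.046741) × (1−0.18) = 0.560595
P(Emergency loop lost) [OR] = 1 − (1−0.22) × (1−0.05) × (1−0.25) = 0.444250
P(Recirculation branch lost) [AND] = 0.31 × 0.20 × 0.444250 × 0.11 = 0.003030
P(Makeup line 2 unavailable) [AND] = 0.003030 × 0.20 = 0.000606
P(Reactor cooling lost) [OR] = 1 − (1−0.560595) × (1−0.000606) = 0.560861
Rounded to 4 decimal places: P(Reactor cooling lost) ≈ 0.5609.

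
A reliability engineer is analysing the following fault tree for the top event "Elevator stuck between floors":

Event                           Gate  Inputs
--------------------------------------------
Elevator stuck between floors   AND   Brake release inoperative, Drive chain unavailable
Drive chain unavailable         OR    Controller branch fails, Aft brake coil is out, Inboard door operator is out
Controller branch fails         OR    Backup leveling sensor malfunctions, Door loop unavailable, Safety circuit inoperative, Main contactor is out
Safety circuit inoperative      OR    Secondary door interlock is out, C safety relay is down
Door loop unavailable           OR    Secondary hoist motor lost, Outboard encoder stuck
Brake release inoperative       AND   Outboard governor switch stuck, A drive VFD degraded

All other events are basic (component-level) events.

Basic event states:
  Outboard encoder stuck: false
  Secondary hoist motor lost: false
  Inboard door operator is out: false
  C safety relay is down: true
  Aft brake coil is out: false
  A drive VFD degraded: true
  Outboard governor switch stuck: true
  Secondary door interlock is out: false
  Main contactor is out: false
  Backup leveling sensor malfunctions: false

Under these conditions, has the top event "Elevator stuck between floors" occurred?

Brake release inoperative [AND]: Outboard governor switch stuck=occurs, A drive VFD degraded=occurs → all inputs occur → occurs.
Door loop unavailable [OR]: Secondary hoist motor lost=not, Outboard encoder stuck=not → no input occurs → does not occur.
Safety circuit inoperative [OR]: Secondary door interlock is out=not, C safety relay is down=occurs → at least one input occurs → occurs.
Controller branch fails [OR]: Backup leveling sensor malfunctions=not, Door loop unavailable=not, Safety circuit inoperative=occurs, Main contactor is out=not → at least one input occurs → occurs.
Drive chain unavailable [OR]: Controller branch fails=occurs, Aft brake coil is out=not, Inboard door operator is out=not → at least one input occurs → occurs.
Elevator stuck between floors [AND]: Brake release inoperative=occurs, Drive chain unavailable=occurs → all inputs occur → occurs.

Yes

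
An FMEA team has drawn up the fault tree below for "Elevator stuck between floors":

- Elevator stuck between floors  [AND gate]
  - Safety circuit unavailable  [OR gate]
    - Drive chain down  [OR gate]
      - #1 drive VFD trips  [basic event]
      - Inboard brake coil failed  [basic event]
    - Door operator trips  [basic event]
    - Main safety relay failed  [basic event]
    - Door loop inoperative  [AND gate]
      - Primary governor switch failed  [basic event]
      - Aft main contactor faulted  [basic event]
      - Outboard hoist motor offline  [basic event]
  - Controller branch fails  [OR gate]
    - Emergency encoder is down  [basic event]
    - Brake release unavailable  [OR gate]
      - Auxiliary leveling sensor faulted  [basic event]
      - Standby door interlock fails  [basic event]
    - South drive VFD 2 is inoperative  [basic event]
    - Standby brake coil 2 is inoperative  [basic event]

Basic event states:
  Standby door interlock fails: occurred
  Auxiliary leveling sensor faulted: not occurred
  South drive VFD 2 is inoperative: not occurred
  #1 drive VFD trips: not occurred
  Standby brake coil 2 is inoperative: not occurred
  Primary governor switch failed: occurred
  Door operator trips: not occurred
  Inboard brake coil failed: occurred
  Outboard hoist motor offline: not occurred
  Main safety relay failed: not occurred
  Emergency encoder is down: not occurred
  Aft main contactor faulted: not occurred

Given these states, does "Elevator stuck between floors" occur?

Drive chain down [OR]: #1 drive VFD trips=not, Inboard brake coil failed=occurs → at least one input occurs → occurs.
Door loop inoperative [AND]: Primary governor switch failed=occurs, Aft main contactor faulted=not, Outboard hoist motor offline=not → not all inputs occur → does not occur.
Safety circuit unavailable [OR]: Drive chain down=occurs, Door operator trips=not, Main safety relay failed=not, Door loop inoperative=not → at least one input occurs → occurs.
Brake release unavailable [OR]: Auxiliary leveling sensor faulted=not, Standby door interlock fails=occurs → at least one input occurs → occurs.
Controller branch fails [OR]: Emergency encoder is down=not, Brake release unavailable=occurs, South drive VFD 2 is inoperative=not, Standby brake coil 2 is inoperative=not → at least one input occurs → occurs.
Elevator stuck between floors [AND]: Safety circuit unavailable=occurs, Controller branch fails=occurs → all inputs occur → occurs.

Yes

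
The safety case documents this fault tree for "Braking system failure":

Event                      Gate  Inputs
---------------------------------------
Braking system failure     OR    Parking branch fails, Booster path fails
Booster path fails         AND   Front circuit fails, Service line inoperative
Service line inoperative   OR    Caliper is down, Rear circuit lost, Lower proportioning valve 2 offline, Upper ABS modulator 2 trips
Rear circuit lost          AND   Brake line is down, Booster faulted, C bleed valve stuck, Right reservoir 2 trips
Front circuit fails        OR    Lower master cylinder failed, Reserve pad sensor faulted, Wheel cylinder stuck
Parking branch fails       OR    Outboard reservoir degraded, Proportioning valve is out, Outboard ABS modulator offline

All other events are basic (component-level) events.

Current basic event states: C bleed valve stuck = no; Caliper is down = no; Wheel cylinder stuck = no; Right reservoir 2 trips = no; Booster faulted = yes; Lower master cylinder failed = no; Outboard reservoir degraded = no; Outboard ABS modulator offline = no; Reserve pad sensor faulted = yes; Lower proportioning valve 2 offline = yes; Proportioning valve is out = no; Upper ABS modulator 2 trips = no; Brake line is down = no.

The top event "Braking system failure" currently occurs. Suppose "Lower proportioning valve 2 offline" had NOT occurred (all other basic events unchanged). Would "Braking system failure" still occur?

No

Counterfactual: set "Lower proportioning valve 2 offline" to not occurred.
Parking branch fails [OR]: Outboard reservoir degraded=not, Proportioning valve is out=not, Outboard ABS modulator offline=not → no input occurs → does not occur.
Front circuit fails [OR]: Lower master cylinder failed=not, Reserve pad sensor faulted=occurs, Wheel cylinder stuck=not → at least one input occurs → occurs.
Rear circuit lost [AND]: Brake line is down=not, Booster faulted=occurs, C bleed valve stuck=not, Right reservoir 2 trips=not → not all inputs occur → does not occur.
Service line inoperative [OR]: Caliper is down=not, Rear circuit lost=not, Lower proportioning valve 2 offline=not, Upper ABS modulator 2 trips=not → no input occurs → does not occur.
Booster path fails [AND]: Front circuit fails=occurs, Service line inoperative=not → not all inputs occur → does not occur.
Braking system failure [OR]: Parking branch fails=not, Booster path fails=not → no input occurs → does not occur.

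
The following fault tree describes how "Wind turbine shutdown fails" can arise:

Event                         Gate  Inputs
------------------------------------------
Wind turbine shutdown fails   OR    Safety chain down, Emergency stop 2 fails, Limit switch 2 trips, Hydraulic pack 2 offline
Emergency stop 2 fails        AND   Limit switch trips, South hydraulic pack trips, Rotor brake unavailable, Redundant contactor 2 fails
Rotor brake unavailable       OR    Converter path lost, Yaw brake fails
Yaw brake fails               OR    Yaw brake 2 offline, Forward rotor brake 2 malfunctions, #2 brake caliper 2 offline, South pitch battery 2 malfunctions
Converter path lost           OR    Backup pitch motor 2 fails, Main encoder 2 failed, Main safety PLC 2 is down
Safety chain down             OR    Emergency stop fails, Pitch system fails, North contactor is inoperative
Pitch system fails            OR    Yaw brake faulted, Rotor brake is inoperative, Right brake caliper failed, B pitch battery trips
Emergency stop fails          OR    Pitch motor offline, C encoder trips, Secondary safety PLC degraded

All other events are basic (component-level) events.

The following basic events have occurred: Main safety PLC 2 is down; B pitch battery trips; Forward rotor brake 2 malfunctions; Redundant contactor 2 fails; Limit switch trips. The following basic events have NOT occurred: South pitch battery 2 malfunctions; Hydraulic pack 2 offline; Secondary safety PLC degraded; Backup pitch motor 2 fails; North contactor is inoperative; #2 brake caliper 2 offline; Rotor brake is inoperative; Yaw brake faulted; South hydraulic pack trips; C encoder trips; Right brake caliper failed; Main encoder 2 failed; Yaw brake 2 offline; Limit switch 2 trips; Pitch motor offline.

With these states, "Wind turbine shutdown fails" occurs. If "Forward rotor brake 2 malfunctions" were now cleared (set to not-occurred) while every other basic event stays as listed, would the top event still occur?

Yes

Counterfactual: set "Forward rotor brake 2 malfunctions" to not occurred.
Emergency stop fails [OR]: Pitch motor offline=not, C encoder trips=not, Secondary safety PLC degraded=not → no input occurs → does not occur.
Pitch system fails [OR]: Yaw brake faulted=not, Rotor brake is inoperative=not, Right brake caliper failed=not, B pitch battery trips=occurs → at least one input occurs → occurs.
Safety chain down [OR]: Emergency stop fails=not, Pitch system fails=occurs, North contactor is inoperative=not → at least one input occurs → occurs.
Converter path lost [OR]: Backup pitch motor 2 fails=not, Main encoder 2 failed=not, Main safety PLC 2 is down=occurs → at least one input occurs → occurs.
Yaw brake fails [OR]: Yaw brake 2 offline=not, Forward rotor brake 2 malfunctions=not, #2 brake caliper 2 offline=not, South pitch battery 2 malfunctions=not → no input occurs → does not occur.
Rotor brake unavailable [OR]: Converter path lost=occurs, Yaw brake fails=not → at least one input occurs → occurs.
Emergency stop 2 fails [AND]: Limit switch trips=occurs, South hydraulic pack trips=not, Rotor brake unavailable=occurs, Redundant contactor 2 fails=occurs → not all inputs occur → does not occur.
Wind turbine shutdown fails [OR]: Safety chain down=occurs, Emergency stop 2 fails=not, Limit switch 2 trips=not, Hydraulic pack 2 offline=not → at least one input occurs → occurs.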